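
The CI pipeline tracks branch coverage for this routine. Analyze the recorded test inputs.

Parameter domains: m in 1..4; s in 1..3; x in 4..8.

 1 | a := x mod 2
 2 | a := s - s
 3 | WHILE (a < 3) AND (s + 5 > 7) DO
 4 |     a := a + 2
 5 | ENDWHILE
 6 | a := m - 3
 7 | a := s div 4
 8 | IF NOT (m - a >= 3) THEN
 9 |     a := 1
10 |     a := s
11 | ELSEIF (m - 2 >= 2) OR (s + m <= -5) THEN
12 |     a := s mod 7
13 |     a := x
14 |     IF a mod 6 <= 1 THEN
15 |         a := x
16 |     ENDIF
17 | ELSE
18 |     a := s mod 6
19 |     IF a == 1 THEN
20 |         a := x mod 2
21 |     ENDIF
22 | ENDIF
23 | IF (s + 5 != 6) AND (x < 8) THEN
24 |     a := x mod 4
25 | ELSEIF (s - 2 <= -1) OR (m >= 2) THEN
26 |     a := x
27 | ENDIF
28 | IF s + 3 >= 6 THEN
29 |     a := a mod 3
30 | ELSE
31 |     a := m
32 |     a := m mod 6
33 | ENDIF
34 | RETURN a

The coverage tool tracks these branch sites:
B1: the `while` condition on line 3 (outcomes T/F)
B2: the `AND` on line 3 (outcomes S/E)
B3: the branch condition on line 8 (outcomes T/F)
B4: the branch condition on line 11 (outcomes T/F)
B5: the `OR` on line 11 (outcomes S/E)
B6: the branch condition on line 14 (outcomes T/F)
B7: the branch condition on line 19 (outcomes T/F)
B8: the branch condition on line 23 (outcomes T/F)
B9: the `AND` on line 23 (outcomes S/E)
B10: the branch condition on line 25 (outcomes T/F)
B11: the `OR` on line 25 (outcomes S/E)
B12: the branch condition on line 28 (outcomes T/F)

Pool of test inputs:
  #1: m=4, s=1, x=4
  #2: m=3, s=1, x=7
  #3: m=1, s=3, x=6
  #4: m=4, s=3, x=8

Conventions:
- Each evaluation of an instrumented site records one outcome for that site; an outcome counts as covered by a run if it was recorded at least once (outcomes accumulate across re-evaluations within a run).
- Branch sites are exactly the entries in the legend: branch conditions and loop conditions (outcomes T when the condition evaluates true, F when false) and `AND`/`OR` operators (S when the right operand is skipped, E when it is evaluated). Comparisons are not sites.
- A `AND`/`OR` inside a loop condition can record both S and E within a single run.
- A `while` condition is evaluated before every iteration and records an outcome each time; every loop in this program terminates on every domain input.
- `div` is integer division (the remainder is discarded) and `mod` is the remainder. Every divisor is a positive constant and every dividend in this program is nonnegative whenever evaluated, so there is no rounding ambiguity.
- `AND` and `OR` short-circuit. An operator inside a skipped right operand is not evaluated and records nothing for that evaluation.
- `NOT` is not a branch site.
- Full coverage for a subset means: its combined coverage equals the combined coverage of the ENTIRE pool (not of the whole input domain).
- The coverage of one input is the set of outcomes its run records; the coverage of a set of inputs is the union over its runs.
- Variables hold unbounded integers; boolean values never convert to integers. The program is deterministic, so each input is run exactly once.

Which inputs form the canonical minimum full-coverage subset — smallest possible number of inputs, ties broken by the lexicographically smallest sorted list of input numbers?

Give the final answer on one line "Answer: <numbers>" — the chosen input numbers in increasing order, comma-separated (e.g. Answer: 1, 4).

run #1 (m=4, s=1, x=4) records B1=F, B2=E, B3=F, B4=T, B5=S, B6=F, B8=F, B9=S, B10=T, B11=S, B12=F
run #2 (m=3, s=1, x=7) records B1=F, B2=E, B3=F, B4=F, B5=E, B7=T, B8=F, B9=S, B10=T, B11=S, B12=F
run #3 (m=1, s=3, x=6) records B1=T, B1=F, B2=S, B2=E, B3=T, B8=T, B9=E, B12=T
run #4 (m=4, s=3, x=8) records B1=T, B1=F, B2=S, B2=E, B3=F, B4=T, B5=S, B6=F, B8=F, B9=E, B10=T, B11=E, B12=T
union over all inputs: B1=T, B1=F, B2=S, B2=E, B3=T, B3=F, B4=T, B4=F, B5=S, B5=E, B6=F, B7=T, B8=T, B8=F, B9=S, B9=E, B10=T, B11=S, B11=E, B12=T, B12=F (21 outcomes)
no size-1 subset reaches all 21 outcomes (best union: 13/21)
no size-2 subset reaches all 21 outcomes (best union: 19/21)
the canonical winner is {2, 3, 4}: size 3, full 21-outcome coverage, earliest index list among size-3 covers

Answer: 2, 3, 4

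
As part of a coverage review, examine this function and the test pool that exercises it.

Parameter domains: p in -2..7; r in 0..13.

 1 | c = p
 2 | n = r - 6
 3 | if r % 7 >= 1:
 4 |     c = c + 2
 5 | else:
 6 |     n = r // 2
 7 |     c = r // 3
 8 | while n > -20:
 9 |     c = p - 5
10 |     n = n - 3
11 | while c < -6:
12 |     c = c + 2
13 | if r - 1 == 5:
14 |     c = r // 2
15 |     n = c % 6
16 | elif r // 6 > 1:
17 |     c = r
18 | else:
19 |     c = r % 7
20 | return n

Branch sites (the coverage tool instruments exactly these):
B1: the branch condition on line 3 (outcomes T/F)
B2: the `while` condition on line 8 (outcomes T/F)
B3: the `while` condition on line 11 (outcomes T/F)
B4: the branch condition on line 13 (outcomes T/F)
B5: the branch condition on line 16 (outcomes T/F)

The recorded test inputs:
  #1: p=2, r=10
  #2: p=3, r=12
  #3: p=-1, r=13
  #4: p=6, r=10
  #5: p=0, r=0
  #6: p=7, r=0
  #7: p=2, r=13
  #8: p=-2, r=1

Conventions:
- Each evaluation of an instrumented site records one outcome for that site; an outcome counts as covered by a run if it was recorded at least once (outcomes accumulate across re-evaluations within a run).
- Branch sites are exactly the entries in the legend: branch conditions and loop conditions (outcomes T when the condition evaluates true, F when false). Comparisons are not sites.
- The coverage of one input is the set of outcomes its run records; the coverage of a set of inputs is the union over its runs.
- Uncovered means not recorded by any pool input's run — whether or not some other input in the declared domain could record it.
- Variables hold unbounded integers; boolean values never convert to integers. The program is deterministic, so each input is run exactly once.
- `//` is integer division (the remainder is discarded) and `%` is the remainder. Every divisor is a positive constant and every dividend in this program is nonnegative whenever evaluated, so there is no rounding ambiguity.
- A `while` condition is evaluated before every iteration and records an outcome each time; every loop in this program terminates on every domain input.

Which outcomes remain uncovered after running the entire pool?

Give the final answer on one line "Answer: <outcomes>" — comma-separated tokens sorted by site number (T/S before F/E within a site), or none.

input #1 (p=2, r=10): events B1->T, B2->T, B2->T, B2->T, B2->T, B2->T, B2->T, B2->T, B2->T, B2->F, B3->F, B4->F, B5->F; covers B1=T, B2=T, B2=F, B3=F, B4=F, B5=F
input #2 (p=3, r=12): events B1->T, B2->T, B2->T, B2->T, B2->T, B2->T, B2->T, B2->T, B2->T, B2->T, B2->F, B3->F, B4->F, B5->T; covers B1=T, B2=T, B2=F, B3=F, B4=F, B5=T
input #3 (p=-1, r=13): events B1->T, B2->T, B2->T, B2->T, B2->T, B2->T, B2->T, B2->T, B2->T, B2->T, B2->F, B3->F, B4->F, B5->T; covers B1=T, B2=T, B2=F, B3=F, B4=F, B5=T
input #4 (p=6, r=10): events B1->T, B2->T, B2->T, B2->T, B2->T, B2->T, B2->T, B2->T, B2->T, B2->F, B3->F, B4->F, B5->F; covers B1=T, B2=T, B2=F, B3=F, B4=F, B5=F
input #5 (p=0, r=0): events B1->F, B2->T, B2->T, B2->T, B2->T, B2->T, B2->T, B2->T, B2->F, B3->F, B4->F, B5->F; covers B1=F, B2=T, B2=F, B3=F, B4=F, B5=F
input #6 (p=7, r=0): events B1->F, B2->T, B2->T, B2->T, B2->T, B2->T, B2->T, B2->T, B2->F, B3->F, B4->F, B5->F; covers B1=F, B2=T, B2=F, B3=F, B4=F, B5=F
input #7 (p=2, r=13): events B1->T, B2->T, B2->T, B2->T, B2->T, B2->T, B2->T, B2->T, B2->T, B2->T, B2->F, B3->F, B4->F, B5->T; covers B1=T, B2=T, B2=F, B3=F, B4=F, B5=T
input #8 (p=-2, r=1): events B1->T, B2->T, B2->T, B2->T, B2->T, B2->T, B2->F, B3->T, B3->F, B4->F, B5->F; covers B1=T, B2=T, B2=F, B3=T, B3=F, B4=F, B5=F
union over the pool: B1=T, B1=F, B2=T, B2=F, B3=T, B3=F, B4=F, B5=T, B5=F
uncovered (1 of 10): B4=T

Answer: B4=T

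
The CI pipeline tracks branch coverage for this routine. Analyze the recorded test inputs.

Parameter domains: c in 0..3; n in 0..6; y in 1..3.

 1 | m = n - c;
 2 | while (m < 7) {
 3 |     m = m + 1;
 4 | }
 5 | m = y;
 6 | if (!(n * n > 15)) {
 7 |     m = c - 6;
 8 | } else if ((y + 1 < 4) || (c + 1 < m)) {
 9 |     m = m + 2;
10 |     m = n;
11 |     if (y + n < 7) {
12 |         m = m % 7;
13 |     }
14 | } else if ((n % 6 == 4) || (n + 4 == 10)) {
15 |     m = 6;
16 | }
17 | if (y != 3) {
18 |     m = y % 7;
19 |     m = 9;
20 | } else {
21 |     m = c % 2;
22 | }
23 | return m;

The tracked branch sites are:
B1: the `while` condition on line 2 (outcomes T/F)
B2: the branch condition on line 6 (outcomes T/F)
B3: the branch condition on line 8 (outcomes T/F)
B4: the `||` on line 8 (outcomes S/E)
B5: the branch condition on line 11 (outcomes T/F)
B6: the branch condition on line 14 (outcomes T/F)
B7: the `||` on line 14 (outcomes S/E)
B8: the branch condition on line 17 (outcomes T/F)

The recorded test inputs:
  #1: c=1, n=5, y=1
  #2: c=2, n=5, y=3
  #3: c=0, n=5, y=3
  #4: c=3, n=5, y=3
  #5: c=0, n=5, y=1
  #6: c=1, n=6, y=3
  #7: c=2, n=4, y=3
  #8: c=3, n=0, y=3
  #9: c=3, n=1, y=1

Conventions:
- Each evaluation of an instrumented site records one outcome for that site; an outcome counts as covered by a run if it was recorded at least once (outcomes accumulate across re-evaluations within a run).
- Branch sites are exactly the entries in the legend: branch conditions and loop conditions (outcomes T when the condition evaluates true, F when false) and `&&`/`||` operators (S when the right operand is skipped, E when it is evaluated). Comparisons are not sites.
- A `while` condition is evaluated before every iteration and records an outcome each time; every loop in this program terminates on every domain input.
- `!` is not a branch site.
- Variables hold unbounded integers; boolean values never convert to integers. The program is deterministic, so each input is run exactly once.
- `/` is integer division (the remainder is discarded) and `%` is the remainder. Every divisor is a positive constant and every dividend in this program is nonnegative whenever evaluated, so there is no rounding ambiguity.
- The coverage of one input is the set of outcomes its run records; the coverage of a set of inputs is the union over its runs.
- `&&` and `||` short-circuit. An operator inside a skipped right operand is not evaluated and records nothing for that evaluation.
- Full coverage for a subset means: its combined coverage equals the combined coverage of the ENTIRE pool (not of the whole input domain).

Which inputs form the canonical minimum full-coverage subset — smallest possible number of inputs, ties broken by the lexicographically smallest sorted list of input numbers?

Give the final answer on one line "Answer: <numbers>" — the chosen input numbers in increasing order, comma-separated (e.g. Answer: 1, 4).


input #1, c=1, n=5, y=1: events B1->T, B1->T, B1->T, B1->F, B2->F, B4->S, B3->T, B5->T, B8->T; outcomes B1=T, B1=F, B2=F, B3=T, B4=S, B5=T, B8=T
input #2, c=2, n=5, y=3: events B1->T, B1->T, B1->T, B1->T, B1->F, B2->F, B4->E, B3->F, B7->E, B6->F, B8->F; outcomes B1=T, B1=F, B2=F, B3=F, B4=E, B6=F, B7=E, B8=F
input #3, c=0, n=5, y=3: events B1->T, B1->T, B1->F, B2->F, B4->E, B3->T, B5->F, B8->F; outcomes B1=T, B1=F, B2=F, B3=T, B4=E, B5=F, B8=F
input #4, c=3, n=5, y=3: events B1->T, B1->T, B1->T, B1->T, B1->T, B1->F, B2->F, B4->E, B3->F, B7->E, B6->F, B8->F; outcomes B1=T, B1=F, B2=F, B3=F, B4=E, B6=F, B7=E, B8=F
input #5, c=0, n=5, y=1: events B1->T, B1->T, B1->F, B2->F, B4->S, B3->T, B5->T, B8->T; outcomes B1=T, B1=F, B2=F, B3=T, B4=S, B5=T, B8=T
input #6, c=1, n=6, y=3: events B1->T, B1->T, B1->F, B2->F, B4->E, B3->T, B5->F, B8->F; outcomes B1=T, B1=F, B2=F, B3=T, B4=E, B5=F, B8=F
input #7, c=2, n=4, y=3: events B1->T, B1->T, B1->T, B1->T, B1->T, B1->F, B2->F, B4->E, B3->F, B7->S, B6->T, B8->F; outcomes B1=T, B1=F, B2=F, B3=F, B4=E, B6=T, B7=S, B8=F
input #8, c=3, n=0, y=3: events B1->T, B1->T, B1->T, B1->T, B1->T, B1->T, B1->T, B1->T, B1->T, B1->T, B1->F, B2->T, B8->F; outcomes B1=T, B1=F, B2=T, B8=F
input #9, c=3, n=1, y=1: events B1->T, B1->T, B1->T, B1->T, B1->T, B1->T, B1->T, B1->T, B1->T, B1->F, B2->T, B8->T; outcomes B1=T, B1=F, B2=T, B8=T
together the pool reaches 16 outcomes: B1=T, B1=F, B2=T, B2=F, B3=T, B3=F, B4=S, B4=E, B5=T, B5=F, B6=T, B6=F, B7=S, B7=E, B8=T, B8=F
no size-1 subset reaches all 16 outcomes (best union: 8/16)
no size-2 subset reaches all 16 outcomes (best union: 12/16)
no size-3 subset reaches all 16 outcomes (best union: 14/16)
no size-4 subset reaches all 16 outcomes (best union: 15/16)
inputs {1, 2, 3, 7, 8} (size 5) cover everything; no size-5 subset with a lexicographically smaller index list covers all 16
Answer: 1, 2, 3, 7, 8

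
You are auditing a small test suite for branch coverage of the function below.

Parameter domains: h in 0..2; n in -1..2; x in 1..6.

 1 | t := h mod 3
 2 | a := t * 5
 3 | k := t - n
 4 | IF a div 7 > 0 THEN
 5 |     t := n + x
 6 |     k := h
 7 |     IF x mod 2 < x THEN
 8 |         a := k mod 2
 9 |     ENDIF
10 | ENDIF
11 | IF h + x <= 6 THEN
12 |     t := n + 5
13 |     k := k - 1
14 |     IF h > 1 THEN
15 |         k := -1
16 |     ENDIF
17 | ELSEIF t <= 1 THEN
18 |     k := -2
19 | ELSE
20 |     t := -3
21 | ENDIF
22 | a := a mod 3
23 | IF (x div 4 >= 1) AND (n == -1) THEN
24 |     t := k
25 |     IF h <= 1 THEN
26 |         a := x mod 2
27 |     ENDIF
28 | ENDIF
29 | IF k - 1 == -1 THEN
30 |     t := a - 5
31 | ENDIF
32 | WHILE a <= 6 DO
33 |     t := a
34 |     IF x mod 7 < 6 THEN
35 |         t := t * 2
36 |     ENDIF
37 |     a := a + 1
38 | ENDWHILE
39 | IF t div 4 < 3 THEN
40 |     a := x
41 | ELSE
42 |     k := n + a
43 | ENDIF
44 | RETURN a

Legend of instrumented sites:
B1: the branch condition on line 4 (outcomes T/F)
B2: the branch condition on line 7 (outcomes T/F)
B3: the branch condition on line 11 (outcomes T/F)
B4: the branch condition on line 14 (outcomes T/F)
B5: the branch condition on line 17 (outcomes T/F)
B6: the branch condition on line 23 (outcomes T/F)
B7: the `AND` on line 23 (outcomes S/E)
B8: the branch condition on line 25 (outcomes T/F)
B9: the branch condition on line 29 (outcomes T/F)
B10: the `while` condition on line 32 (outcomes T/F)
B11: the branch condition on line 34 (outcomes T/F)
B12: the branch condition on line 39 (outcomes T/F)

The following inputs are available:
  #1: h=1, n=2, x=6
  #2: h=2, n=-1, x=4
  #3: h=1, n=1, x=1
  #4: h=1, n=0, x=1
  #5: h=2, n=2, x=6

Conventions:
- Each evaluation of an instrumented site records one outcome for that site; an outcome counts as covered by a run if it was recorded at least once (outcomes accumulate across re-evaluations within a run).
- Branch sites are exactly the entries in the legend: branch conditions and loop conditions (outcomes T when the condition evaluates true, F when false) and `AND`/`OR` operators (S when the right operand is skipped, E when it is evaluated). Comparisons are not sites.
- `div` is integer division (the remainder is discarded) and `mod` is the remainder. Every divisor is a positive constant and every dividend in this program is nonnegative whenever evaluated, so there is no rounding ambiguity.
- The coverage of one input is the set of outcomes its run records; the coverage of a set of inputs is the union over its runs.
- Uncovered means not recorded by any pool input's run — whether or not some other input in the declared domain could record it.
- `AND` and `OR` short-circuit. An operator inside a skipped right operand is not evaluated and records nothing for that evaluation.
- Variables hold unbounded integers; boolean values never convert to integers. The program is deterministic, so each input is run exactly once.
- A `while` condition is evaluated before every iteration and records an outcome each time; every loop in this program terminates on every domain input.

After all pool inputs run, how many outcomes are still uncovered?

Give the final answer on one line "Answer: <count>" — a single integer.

run #1 (h=1, n=2, x=6) runs B1->F, B3->F, B5->T, B7->E, B6->F, B9->F, B10->T, B11->F, B10->T, B11->F, B10->T, B11->F, B10->T, B11->F, ...; records B1=F, B3=F, B5=T, B6=F, B7=E, B9=F, B10=T, B10=F, B11=F, B12=T
run #2 (h=2, n=-1, x=4) runs B1->T, B2->T, B3->T, B4->T, B7->E, B6->T, B8->F, B9->F, B10->T, B11->T, B10->T, B11->T, B10->T, B11->T, ...; records B1=T, B2=T, B3=T, B4=T, B6=T, B7=E, B8=F, B9=F, B10=T, B10=F, B11=T, B12=F
run #3 (h=1, n=1, x=1) runs B1->F, B3->T, B4->F, B7->S, B6->F, B9->F, B10->T, B11->T, B10->T, B11->T, B10->T, B11->T, B10->T, B11->T, ...; records B1=F, B3=T, B4=F, B6=F, B7=S, B9=F, B10=T, B10=F, B11=T, B12=F
run #4 (h=1, n=0, x=1) runs B1->F, B3->T, B4->F, B7->S, B6->F, B9->T, B10->T, B11->T, B10->T, B11->T, B10->T, B11->T, B10->T, B11->T, ...; records B1=F, B3=T, B4=F, B6=F, B7=S, B9=T, B10=T, B10=F, B11=T, B12=F
run #5 (h=2, n=2, x=6) runs B1->T, B2->T, B3->F, B5->F, B7->E, B6->F, B9->F, B10->T, B11->F, B10->T, B11->F, B10->T, B11->F, B10->T, ...; records B1=T, B2=T, B3=F, B5=F, B6=F, B7=E, B9=F, B10=T, B10=F, B11=F, B12=T
union over the pool: B1=T, B1=F, B2=T, B3=T, B3=F, B4=T, B4=F, B5=T, B5=F, B6=T, B6=F, B7=S, B7=E, B8=F, B9=T, B9=F, B10=T, B10=F, B11=T, B11=F, B12=T, B12=F
uncovered (2 of 24): B2=F, B8=T

Answer: 2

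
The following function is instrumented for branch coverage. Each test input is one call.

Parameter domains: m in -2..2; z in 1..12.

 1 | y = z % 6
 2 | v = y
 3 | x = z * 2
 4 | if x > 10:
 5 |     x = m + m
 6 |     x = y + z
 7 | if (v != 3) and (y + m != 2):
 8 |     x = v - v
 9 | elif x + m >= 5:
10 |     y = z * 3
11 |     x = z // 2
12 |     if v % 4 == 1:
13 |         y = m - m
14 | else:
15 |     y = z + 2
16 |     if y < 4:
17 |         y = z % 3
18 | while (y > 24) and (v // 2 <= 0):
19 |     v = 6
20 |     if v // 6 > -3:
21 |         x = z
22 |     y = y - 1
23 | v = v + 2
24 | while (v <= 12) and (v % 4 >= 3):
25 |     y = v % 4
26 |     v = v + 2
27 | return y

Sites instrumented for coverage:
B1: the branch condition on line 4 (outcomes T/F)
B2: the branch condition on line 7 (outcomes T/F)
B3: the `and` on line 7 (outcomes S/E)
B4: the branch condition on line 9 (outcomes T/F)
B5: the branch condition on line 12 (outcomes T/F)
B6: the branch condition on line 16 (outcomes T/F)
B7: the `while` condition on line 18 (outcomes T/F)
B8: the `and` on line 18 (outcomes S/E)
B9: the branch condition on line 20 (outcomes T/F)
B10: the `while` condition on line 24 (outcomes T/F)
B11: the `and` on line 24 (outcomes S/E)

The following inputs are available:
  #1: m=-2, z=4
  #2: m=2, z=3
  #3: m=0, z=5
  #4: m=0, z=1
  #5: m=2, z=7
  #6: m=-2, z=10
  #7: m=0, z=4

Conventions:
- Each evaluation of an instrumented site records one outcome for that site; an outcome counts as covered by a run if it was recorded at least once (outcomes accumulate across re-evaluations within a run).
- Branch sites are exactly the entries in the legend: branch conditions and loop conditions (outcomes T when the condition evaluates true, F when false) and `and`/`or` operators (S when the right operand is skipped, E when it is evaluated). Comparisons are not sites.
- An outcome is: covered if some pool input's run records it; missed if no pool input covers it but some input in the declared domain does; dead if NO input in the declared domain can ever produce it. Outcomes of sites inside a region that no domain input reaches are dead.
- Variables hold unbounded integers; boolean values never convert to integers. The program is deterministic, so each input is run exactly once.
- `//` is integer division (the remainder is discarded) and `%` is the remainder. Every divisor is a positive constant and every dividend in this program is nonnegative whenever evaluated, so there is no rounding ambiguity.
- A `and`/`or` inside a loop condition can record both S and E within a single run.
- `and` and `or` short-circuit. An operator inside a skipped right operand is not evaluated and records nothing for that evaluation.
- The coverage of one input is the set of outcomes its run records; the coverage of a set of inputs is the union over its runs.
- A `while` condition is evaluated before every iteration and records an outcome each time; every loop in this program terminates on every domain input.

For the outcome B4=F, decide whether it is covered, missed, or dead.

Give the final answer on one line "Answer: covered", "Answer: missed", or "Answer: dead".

no pool input records B4=F
but domain input (m=-2, z=3) does record it -> reachable, so missed

Answer: missed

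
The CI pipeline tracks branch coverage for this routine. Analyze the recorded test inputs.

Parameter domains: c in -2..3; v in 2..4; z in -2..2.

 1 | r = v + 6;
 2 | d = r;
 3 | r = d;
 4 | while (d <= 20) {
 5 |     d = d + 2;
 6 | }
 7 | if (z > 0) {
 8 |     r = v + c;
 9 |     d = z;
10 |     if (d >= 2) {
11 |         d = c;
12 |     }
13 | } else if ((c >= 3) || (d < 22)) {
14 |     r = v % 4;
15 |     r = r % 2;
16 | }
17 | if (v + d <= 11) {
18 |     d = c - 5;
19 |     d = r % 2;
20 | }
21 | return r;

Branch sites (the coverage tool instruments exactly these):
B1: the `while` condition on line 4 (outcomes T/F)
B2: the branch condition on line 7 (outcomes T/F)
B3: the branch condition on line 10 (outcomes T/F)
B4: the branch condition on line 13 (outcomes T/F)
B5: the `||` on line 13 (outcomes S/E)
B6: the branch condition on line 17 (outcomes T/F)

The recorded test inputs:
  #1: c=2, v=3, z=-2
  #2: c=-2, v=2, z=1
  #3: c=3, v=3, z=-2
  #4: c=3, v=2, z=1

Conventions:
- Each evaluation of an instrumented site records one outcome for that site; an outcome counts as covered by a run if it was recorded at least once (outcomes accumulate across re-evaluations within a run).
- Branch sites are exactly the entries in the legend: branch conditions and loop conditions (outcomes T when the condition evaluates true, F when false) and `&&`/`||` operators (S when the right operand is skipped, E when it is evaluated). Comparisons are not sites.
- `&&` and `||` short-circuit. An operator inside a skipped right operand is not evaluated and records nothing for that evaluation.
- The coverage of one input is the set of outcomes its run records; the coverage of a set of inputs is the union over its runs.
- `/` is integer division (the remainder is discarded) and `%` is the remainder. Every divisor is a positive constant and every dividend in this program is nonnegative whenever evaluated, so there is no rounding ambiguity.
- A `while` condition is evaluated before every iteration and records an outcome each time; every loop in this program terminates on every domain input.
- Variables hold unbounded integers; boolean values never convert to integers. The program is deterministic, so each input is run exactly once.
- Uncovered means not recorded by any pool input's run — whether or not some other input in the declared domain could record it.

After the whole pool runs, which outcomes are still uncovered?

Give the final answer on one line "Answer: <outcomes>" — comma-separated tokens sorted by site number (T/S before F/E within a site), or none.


test 1 (c=2, v=3, z=-2) hits B1=T, B1=F, B2=F, B4=T, B5=E, B6=F
test 2 (c=-2, v=2, z=1) hits B1=T, B1=F, B2=T, B3=F, B6=T
test 3 (c=3, v=3, z=-2) hits B1=T, B1=F, B2=F, B4=T, B5=S, B6=F
test 4 (c=3, v=2, z=1) hits B1=T, B1=F, B2=T, B3=F, B6=T
union over the pool: B1=T, B1=F, B2=T, B2=F, B3=F, B4=T, B5=S, B5=E, B6=T, B6=F
uncovered (2 of 12): B3=T, B4=F
Answer: B3=T, B4=F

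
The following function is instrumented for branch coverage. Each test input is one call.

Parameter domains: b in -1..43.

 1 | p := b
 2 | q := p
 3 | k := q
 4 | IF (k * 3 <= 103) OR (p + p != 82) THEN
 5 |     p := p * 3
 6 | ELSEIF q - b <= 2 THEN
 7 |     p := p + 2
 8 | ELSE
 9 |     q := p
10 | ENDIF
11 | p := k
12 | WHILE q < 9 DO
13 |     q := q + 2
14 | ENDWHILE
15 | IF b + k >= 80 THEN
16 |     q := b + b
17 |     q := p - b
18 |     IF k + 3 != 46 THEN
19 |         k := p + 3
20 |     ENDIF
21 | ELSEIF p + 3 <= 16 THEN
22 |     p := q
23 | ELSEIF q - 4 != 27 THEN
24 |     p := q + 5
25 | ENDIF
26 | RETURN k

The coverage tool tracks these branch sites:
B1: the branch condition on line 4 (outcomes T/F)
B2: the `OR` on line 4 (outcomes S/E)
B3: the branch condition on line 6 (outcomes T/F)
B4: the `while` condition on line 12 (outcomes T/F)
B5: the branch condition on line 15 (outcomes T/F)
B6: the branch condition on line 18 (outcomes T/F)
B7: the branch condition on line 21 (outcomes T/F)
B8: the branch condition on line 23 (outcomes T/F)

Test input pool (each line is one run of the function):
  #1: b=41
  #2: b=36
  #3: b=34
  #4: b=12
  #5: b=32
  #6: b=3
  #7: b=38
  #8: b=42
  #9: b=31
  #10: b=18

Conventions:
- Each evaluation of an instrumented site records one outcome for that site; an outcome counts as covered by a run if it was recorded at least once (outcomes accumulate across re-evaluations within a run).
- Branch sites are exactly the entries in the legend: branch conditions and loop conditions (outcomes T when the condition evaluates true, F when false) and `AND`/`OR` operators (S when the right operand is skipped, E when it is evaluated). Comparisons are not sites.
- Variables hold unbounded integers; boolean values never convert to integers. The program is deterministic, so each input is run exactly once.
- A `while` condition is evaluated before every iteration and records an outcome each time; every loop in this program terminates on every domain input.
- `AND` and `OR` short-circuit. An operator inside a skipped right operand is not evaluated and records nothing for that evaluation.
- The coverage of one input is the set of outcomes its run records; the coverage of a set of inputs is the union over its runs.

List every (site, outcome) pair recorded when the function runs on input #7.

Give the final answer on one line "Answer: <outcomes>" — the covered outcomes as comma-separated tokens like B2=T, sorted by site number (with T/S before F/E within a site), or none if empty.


Tracing the run of input #7 (b=38):
  B2->E, B1->T, B4->F, B5->F, B7->F, B8->T
distinct outcomes covered: B1=T, B2=E, B4=F, B5=F, B7=F, B8=T
Answer: B1=T, B2=E, B4=F, B5=F, B7=F, B8=T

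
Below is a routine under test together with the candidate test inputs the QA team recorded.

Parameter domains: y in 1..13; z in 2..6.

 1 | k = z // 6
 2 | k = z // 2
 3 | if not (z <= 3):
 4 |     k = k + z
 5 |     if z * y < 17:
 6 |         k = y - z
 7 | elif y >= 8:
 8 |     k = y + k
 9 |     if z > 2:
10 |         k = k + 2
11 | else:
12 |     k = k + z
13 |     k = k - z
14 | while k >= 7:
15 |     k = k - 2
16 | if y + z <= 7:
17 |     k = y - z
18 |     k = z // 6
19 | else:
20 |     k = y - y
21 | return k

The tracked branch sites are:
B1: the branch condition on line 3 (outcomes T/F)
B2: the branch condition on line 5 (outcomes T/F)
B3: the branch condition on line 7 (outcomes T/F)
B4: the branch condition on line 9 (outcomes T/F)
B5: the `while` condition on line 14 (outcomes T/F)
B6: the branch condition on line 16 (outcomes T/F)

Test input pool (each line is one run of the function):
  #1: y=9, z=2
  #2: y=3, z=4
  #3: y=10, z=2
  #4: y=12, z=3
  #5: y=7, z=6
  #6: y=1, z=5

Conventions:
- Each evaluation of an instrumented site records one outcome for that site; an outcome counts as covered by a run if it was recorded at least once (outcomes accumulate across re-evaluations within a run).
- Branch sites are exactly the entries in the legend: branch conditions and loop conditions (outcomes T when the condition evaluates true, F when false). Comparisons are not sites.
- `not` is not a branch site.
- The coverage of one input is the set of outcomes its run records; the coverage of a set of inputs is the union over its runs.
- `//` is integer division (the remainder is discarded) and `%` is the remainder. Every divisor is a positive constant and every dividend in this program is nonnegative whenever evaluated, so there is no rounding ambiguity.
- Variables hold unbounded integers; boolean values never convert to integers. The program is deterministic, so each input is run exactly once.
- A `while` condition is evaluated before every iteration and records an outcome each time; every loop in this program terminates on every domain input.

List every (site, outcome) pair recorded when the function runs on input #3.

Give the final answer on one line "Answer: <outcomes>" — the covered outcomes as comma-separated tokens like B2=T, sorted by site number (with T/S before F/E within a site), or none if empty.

Event log for input #3 (y=10, z=2):
  B1->F, B3->T, B4->F, B5->T, B5->T, B5->T, B5->F, B6->F
collecting distinct outcomes: B1=F, B3=T, B4=F, B5=T, B5=F, B6=F

Answer: B1=F, B3=T, B4=F, B5=T, B5=F, B6=F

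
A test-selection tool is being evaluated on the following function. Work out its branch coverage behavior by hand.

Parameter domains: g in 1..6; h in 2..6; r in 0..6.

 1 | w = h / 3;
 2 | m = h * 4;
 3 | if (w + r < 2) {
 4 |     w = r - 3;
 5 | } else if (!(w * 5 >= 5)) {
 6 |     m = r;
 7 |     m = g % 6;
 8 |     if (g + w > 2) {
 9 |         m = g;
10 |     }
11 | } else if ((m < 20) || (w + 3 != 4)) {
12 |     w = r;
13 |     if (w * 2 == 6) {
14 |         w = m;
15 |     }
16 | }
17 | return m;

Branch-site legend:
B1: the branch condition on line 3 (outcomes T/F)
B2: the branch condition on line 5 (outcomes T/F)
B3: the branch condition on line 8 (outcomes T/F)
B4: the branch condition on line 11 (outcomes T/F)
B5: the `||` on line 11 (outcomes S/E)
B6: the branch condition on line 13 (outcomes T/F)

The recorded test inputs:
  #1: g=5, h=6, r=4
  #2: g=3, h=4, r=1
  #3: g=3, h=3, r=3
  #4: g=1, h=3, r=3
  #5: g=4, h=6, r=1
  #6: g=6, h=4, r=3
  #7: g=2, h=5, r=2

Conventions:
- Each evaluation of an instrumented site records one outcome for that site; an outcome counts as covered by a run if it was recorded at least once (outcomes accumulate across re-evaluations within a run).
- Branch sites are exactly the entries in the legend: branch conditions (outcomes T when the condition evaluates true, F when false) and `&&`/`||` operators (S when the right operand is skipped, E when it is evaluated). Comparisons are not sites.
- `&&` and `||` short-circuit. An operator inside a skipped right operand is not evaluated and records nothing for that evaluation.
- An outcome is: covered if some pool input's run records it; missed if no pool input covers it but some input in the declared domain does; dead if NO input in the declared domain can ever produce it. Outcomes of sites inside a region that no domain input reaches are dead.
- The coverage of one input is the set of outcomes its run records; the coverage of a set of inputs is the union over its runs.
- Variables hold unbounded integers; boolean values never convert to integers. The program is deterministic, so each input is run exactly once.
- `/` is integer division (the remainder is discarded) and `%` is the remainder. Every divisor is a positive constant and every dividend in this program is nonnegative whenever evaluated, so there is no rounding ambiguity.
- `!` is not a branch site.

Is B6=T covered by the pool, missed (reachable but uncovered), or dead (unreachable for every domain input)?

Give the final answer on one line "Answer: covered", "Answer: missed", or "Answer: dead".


B6=T is recorded by pool input(s) 3, 4, 6 -> covered
Answer: covered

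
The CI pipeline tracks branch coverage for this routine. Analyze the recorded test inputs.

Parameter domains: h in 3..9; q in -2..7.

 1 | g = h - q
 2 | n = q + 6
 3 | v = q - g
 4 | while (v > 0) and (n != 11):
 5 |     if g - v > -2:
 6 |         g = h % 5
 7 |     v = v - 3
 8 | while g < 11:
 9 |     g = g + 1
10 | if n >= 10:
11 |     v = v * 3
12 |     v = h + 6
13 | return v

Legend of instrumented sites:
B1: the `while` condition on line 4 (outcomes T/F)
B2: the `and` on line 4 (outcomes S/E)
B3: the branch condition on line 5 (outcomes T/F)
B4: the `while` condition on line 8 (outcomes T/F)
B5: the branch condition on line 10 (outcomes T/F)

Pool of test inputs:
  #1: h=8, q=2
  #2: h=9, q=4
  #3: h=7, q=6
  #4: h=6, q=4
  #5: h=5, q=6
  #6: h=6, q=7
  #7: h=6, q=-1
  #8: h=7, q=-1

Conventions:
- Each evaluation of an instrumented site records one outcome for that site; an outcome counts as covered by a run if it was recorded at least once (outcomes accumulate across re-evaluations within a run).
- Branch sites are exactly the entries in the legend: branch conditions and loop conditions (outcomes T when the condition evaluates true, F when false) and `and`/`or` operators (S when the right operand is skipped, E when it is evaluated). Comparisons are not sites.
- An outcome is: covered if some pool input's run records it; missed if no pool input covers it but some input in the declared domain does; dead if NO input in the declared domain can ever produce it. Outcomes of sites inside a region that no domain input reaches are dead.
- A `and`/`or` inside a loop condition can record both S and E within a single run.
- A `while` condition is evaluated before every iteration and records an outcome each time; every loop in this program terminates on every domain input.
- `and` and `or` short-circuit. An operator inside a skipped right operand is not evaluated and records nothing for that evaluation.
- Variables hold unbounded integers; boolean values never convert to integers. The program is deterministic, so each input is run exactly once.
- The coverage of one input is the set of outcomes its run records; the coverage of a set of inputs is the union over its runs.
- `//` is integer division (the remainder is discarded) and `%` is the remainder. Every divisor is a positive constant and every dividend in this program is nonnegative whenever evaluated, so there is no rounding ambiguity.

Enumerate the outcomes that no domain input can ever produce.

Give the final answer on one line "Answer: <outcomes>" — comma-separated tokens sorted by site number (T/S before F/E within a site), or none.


checking every outcome against all 70 domain inputs:
  reachable outcomes have witnesses, e.g. B1=T (e.g. h=3, q=2), B1=F (e.g. h=3, q=-2), B2=S (e.g. h=3, q=-2), B2=E (e.g. h=3, q=2)
Answer: none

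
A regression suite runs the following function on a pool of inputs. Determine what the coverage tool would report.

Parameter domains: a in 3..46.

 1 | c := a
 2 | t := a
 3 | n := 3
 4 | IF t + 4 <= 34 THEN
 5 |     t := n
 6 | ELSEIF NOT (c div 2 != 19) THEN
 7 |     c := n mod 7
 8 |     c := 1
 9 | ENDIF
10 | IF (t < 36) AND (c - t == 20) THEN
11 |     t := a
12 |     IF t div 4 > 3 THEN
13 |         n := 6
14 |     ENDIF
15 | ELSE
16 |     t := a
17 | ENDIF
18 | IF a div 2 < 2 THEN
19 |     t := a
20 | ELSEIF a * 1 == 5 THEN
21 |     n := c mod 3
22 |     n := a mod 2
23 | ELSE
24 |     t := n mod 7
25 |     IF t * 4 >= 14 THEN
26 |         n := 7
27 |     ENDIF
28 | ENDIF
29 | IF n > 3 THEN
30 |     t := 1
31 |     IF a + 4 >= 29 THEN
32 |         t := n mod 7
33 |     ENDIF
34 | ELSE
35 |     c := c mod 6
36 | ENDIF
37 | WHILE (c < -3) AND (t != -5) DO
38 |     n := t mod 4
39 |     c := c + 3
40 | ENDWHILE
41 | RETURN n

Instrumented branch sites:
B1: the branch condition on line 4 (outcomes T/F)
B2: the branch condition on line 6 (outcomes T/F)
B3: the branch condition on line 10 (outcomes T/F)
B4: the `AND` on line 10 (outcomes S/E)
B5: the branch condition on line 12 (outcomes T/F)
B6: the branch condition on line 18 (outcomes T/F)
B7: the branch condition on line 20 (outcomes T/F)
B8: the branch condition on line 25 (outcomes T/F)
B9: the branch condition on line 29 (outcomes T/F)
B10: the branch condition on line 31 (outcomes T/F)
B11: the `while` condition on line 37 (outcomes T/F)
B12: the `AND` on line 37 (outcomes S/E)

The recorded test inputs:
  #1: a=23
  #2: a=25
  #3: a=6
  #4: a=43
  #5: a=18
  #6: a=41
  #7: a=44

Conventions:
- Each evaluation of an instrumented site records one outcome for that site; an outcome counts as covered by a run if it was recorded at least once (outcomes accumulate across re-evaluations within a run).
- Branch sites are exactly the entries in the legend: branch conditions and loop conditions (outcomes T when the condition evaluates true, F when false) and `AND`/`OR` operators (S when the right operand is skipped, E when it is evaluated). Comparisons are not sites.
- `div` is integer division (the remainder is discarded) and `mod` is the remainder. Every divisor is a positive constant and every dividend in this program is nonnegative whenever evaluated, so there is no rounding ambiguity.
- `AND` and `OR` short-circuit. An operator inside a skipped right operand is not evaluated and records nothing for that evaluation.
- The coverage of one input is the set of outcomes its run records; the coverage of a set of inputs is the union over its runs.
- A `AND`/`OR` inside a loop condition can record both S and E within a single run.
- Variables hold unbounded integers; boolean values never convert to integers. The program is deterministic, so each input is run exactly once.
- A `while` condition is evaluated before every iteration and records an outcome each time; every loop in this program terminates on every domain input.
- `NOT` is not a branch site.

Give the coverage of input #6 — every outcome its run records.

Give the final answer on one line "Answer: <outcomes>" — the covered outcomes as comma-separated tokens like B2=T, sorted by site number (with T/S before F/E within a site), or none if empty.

Event log for input #6 (a=41):
  B1->F, B2->F, B4->S, B3->F, B6->F, B7->F, B8->F, B9->F, B12->S, B11->F
deduplicating events, the covered set is: B1=F, B2=F, B3=F, B4=S, B6=F, B7=F, B8=F, B9=F, B11=F, B12=S

Answer: B1=F, B2=F, B3=F, B4=S, B6=F, B7=F, B8=F, B9=F, B11=F, B12=S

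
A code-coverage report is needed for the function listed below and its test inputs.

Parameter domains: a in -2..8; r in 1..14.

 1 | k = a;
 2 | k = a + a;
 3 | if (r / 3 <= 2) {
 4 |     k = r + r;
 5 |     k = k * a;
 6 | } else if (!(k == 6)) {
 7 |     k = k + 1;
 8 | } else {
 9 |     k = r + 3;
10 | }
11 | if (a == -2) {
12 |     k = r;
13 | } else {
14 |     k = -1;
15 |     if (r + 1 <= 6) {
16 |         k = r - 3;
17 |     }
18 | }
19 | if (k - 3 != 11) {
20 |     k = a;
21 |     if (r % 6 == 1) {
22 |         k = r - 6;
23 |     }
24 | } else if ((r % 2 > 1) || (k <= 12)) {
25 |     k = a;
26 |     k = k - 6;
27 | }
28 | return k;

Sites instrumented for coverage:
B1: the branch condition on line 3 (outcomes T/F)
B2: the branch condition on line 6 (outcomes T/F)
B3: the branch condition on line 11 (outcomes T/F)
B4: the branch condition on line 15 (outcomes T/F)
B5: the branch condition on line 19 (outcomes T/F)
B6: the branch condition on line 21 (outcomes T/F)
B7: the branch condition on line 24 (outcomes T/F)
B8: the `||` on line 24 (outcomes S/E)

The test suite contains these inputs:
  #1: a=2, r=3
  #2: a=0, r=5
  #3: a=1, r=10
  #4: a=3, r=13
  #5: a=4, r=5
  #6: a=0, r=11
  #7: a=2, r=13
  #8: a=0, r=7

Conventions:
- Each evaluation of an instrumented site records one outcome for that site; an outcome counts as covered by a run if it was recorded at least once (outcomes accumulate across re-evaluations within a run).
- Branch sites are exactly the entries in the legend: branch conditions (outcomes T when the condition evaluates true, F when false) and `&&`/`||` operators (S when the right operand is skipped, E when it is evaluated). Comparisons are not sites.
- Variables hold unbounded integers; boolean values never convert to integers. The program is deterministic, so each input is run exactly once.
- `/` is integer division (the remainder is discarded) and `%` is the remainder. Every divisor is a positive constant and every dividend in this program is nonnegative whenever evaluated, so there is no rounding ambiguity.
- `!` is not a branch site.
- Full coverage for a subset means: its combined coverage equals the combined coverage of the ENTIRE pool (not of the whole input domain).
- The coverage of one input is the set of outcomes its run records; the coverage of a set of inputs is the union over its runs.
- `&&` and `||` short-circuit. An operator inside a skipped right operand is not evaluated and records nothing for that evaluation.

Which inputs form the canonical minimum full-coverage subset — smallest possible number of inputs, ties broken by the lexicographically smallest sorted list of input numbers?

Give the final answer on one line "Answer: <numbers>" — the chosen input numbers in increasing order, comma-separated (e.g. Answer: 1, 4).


input #1, a=2, r=3: events B1->T, B3->F, B4->T, B5->T, B6->F; outcomes B1=T, B3=F, B4=T, B5=T, B6=F
input #2, a=0, r=5: events B1->T, B3->F, B4->T, B5->T, B6->F; outcomes B1=T, B3=F, B4=T, B5=T, B6=F
input #3, a=1, r=10: events B1->F, B2->T, B3->F, B4->F, B5->T, B6->F; outcomes B1=F, B2=T, B3=F, B4=F, B5=T, B6=F
input #4, a=3, r=13: events B1->F, B2->F, B3->F, B4->F, B5->T, B6->T; outcomes B1=F, B2=F, B3=F, B4=F, B5=T, B6=T
input #5, a=4, r=5: events B1->T, B3->F, B4->T, B5->T, B6->F; outcomes B1=T, B3=F, B4=T, B5=T, B6=F
input #6, a=0, r=11: events B1->F, B2->T, B3->F, B4->F, B5->T, B6->F; outcomes B1=F, B2=T, B3=F, B4=F, B5=T, B6=F
input #7, a=2, r=13: events B1->F, B2->T, B3->F, B4->F, B5->T, B6->T; outcomes B1=F, B2=T, B3=F, B4=F, B5=T, B6=T
input #8, a=0, r=7: events B1->T, B3->F, B4->F, B5->T, B6->T; outcomes B1=T, B3=F, B4=F, B5=T, B6=T
pool-wide coverage (10 outcomes): B1=T, B1=F, B2=T, B2=F, B3=F, B4=T, B4=F, B5=T, B6=T, B6=F
no size-1 subset reaches all 10 outcomes (best union: 6/10)
no size-2 subset reaches all 10 outcomes (best union: 9/10)
the canonical winner is {1, 3, 4}: size 3, full 10-outcome coverage, earliest index list among size-3 covers
Answer: 1, 3, 4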